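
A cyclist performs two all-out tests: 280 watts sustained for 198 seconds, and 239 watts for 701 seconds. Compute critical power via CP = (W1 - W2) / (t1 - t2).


W1 = P1 * t1 = 280 * 198 = 55440 J
W2 = P2 * t2 = 239 * 701 = 167539 J
CP = (55440 - 167539) / (198 - 701)
= 222.86 W

222.86 W


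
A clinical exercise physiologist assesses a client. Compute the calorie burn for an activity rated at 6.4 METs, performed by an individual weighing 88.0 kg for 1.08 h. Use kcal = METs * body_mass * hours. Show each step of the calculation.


Product of METs and mass = 6.4 * 88.0 = 563.2
Total kcal = 563.2 * 1.08 = 608.26 kcal

608.26 kcal


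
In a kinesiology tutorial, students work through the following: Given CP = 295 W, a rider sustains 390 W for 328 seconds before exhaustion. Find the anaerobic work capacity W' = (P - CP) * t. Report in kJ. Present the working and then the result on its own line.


Excess power = 390 - 295 = 95 W
Work above CP = 95 * 328 = 31160 J
W' = 31.16 kJ

31.16 kJ


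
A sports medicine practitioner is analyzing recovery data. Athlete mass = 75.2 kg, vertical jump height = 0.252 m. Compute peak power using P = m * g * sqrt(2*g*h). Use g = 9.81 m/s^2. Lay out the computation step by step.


sqrt(2 * 9.81 * 0.252) = sqrt(4.94424) = 2.223565 m/s
P = 75.2 * 9.81 * 2.223565
= 1640.35 W

1640.35 W


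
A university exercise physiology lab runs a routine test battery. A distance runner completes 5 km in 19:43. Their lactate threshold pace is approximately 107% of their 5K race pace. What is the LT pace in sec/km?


Convert to seconds: 19 min 43 s = 1183 s
Pace per km = 1183 / 5 = 236.6 s/km
LT pace = 236.6 * 1.07 = 253.16 s/km

253.16 s/km


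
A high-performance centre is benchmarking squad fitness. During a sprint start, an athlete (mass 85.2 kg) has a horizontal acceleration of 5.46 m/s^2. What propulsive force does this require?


Propulsive force = mass * acceleration
= 85.2 kg * 5.46 m/s^2
= 465.19 N

465.19 N


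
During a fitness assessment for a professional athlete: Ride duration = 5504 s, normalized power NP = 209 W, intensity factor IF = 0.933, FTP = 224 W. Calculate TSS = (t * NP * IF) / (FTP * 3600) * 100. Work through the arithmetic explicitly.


Numerator = 5504 * 209 * 0.933 = 1073263.488
Denominator = 224 * 3600 = 806400
TSS = 1073263.488 / 806400 * 100
= 133.09

133.09 TSS


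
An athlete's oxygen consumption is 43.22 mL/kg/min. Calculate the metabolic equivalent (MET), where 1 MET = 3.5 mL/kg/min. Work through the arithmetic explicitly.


MET = VO2 / 3.5
= 43.22 / 3.5
= 12.35 METs

12.35 METs


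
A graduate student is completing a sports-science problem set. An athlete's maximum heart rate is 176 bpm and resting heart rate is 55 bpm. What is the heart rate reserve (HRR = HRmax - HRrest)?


HRR = HRmax - HRrest
= 176 - 55
= 121 bpm

121 bpm


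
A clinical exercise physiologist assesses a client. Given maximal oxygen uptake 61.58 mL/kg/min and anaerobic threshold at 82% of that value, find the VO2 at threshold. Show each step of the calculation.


Percentage as decimal = 0.82
VO2 at AT = 61.58 * 0.82 = 50.5 mL/kg/min

50.5 mL/kg/min


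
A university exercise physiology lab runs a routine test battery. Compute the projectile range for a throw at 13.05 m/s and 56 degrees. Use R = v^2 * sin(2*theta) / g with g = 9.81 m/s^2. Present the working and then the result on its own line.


Two times the angle = 112 degrees
sin(112) = 0.927184
R = 170.3025 * 0.927184 / 9.81 = 16.096 m

16.096 m


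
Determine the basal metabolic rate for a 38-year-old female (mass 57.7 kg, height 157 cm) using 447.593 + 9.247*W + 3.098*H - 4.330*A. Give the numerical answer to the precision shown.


BMR = 447.593 + 9.247*57.7 + 3.098*157 - 4.330*38
= 1302.99 kcal/day

1302.99 kcal/day


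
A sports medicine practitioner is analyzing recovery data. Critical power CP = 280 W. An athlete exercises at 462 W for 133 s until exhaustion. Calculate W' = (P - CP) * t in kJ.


P - CP = 462 - 280 = 182 W
W' = 182 * 133 = 24206 J
= 24206 / 1000 = 24.206 kJ

24.206 kJ


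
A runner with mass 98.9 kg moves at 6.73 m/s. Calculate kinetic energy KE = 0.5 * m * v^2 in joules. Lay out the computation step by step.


v^2 = 6.73^2 = 45.2929
KE = 0.5 * 98.9 * 45.2929
= 2239.73 J

2239.73 J


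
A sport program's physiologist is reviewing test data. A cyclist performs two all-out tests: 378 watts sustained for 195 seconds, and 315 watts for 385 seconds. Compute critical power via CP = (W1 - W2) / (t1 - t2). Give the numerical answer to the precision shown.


W1 = P1 * t1 = 378 * 195 = 73710 J
W2 = P2 * t2 = 315 * 385 = 121275 J
CP = (73710 - 121275) / (195 - 385)
= 250.34 W

250.34 W


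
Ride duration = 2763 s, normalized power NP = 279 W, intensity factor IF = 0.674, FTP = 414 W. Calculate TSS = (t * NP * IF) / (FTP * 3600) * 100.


Numerator = 2763 * 279 * 0.674 = 519571.098
Denominator = 414 * 3600 = 1490400
TSS = 519571.098 / 1490400 * 100
= 34.86

34.86 TSS


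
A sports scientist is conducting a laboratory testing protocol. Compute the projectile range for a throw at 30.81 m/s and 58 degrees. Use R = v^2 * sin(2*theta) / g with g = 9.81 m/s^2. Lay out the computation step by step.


Two times the angle = 116 degrees
sin(116) = 0.898794
R = 949.2561 * 0.898794 / 9.81 = 86.971 m

86.971 m


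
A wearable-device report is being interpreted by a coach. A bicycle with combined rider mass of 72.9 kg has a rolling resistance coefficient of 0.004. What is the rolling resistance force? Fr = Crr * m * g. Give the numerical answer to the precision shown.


Fr = 0.004 * 72.9 * 9.81
= 0.2916 * 9.81
= 2.861 N

2.861 N


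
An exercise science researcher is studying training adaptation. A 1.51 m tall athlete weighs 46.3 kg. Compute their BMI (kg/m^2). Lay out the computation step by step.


height^2 = 2.2801 m^2
BMI = 46.3 / 2.2801 = 20.31 kg/m^2

20.31 kg/m^2


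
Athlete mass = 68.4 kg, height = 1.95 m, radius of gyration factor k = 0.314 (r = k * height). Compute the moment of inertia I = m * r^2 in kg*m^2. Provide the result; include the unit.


r = k * height = 0.314 * 1.95 = 0.6123 m
r^2 = 0.6123^2 = 0.374911
I = 68.4 * 0.374911 = 25.644 kg*m^2

25.644 kg*m^2


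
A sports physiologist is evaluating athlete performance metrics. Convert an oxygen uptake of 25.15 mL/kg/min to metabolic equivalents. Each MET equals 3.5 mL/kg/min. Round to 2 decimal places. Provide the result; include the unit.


One MET = 3.5 mL/kg/min
Number of METs = 25.15 / 3.5
= 7.19 METs

7.19 METs


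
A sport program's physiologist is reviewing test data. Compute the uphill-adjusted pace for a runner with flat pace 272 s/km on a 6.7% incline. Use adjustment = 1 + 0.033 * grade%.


Adjustment factor = 1 + 0.033 * 6.7 = 1.2211
Grade-adjusted pace = 272 * 1.2211 = 332.14 s/km

332.14 s/km


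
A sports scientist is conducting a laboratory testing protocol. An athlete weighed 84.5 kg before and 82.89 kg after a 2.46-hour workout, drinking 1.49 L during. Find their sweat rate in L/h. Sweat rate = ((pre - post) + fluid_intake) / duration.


Body mass change = 1.61 kg
Total sweat loss = 1.61 + 1.49 = 3.1 L
Rate = 3.1 / 2.46 = 1.26 L/h

1.26 L/h


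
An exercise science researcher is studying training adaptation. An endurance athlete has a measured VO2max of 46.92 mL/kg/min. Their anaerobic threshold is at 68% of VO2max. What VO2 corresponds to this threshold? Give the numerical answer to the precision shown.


Anaerobic threshold VO2 = VO2max * 68%
= 46.92 * 0.68
= 31.91 mL/kg/min

31.91 mL/kg/min


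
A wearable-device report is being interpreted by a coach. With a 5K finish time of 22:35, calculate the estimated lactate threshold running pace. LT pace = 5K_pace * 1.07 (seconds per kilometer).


Race duration = 1355 s for 5 km
Average pace = 1355 / 5 = 271.0 s/km
LT pace = 271.0 * 1.07
= 289.97 s/km

289.97 s/km


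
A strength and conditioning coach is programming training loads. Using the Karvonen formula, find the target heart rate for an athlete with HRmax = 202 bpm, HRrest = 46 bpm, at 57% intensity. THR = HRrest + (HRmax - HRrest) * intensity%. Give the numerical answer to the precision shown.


HRR = 202 - 46 = 156
THR = 46 + 156 * 0.57
= 46 + 88.92
= 134.92 bpm

134.92 bpm


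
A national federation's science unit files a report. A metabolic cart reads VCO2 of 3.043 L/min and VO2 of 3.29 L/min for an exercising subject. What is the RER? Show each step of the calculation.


RER = VCO2 / VO2 = 3.043 / 3.29 = 0.9249

0.9249


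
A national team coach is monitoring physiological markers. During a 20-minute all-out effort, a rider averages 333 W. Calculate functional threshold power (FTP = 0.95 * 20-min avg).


FTP = 0.95 * 333
= 316.35 W

316.35 W


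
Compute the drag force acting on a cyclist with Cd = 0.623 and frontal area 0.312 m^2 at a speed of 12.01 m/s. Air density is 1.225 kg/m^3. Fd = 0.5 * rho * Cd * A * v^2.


Step 1: v^2 = 144.2401
Step 2: Fd = 0.5 * 1.225 * 0.623 * 0.312 * 144.2401
= 17.173 N

17.173 N


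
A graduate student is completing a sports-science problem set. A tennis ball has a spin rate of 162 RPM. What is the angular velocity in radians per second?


Convert RPM to rad/s: multiply by 2*pi and divide by 60
omega = 162 * 2 * pi / 60
= 16.965 rad/s

16.965 rad/s


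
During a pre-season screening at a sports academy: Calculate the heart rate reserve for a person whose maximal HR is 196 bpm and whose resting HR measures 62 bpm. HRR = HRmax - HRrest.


HRmax = 196 bpm
HRrest = 62 bpm
HRR = 196 - 62 = 134 bpm

134 bpm


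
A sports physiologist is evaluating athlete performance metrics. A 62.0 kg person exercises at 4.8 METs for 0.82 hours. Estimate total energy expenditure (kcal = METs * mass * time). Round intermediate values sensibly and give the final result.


Energy = METs * mass(kg) * time(h)
= 4.8 * 62.0 * 0.82
= 244.03 kcal

244.03 kcal


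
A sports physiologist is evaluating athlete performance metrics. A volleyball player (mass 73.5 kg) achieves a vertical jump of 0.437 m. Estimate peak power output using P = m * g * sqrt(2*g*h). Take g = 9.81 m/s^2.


2 * g * h = 2 * 9.81 * 0.437 = 8.57394
sqrt(8.57394) = 2.928129 m/s
P = 73.5 * 9.81 * 2.928129 = 2111.28 W

2111.28 W


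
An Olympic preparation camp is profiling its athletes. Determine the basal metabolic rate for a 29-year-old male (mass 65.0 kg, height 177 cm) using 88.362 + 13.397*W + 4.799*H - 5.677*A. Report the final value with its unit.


BMR = 88.362 + 13.397*65.0 + 4.799*177 - 5.677*29
= 1643.96 kcal/day

1643.96 kcal/day


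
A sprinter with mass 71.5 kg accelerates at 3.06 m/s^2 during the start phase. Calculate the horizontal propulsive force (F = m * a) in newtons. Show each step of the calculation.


F = m * a
= 71.5 * 3.06
= 218.79 N

218.79 N


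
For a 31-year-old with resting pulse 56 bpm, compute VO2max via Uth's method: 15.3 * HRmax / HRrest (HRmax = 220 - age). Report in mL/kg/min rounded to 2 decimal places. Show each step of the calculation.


Step 1: HRmax = 220 - 31 = 189 bpm
Step 2: Ratio = 189 / 56 = 3.375
Step 3: VO2max = 15.3 * 3.375 = 51.64 mL/kg/min

51.64 mL/kg/min


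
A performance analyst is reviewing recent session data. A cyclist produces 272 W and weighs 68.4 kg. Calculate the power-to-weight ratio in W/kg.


P/W = power / mass
= 272 / 68.4
= 3.977 W/kg

3.977 W/kg


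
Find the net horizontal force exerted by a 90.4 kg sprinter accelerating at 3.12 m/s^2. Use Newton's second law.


Newton's second law: F = m * a
F = 90.4 * 3.12 = 282.05 N

282.05 N


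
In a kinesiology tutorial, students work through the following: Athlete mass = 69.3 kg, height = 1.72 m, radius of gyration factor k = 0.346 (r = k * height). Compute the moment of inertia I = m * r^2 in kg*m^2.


r = k * height = 0.346 * 1.72 = 0.59512 m
r^2 = 0.59512^2 = 0.354168
I = 69.3 * 0.354168 = 24.544 kg*m^2

24.544 kg*m^2


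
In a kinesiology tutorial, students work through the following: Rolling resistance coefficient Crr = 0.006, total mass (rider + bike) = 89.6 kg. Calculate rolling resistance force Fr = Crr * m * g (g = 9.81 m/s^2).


Fr = Crr * m * g
= 0.006 * 89.6 * 9.81
= 5.274 N

5.274 N


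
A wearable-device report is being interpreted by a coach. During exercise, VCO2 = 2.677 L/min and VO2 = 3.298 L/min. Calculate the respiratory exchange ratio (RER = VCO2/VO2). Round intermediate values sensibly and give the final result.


RER = VCO2 / VO2
= 2.677 / 3.298
= 0.8117

0.8117


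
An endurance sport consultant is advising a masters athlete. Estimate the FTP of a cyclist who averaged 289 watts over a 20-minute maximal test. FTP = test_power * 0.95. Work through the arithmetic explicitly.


FTP = 289 * 0.95 = 274.55 W

274.55 W


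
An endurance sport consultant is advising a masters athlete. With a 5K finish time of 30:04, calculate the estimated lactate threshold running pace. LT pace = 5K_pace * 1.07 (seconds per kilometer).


Race duration = 1804 s for 5 km
Average pace = 1804 / 5 = 360.8 s/km
LT pace = 360.8 * 1.07
= 386.06 s/km

386.06 s/km


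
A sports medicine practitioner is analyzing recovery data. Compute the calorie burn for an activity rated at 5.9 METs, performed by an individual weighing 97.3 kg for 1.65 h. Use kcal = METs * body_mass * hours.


Product of METs and mass = 5.9 * 97.3 = 574.07
Total kcal = 574.07 * 1.65 = 947.22 kcal

947.22 kcal


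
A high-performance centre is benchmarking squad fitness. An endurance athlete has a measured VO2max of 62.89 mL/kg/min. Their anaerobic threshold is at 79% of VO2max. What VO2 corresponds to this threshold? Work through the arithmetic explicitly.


Anaerobic threshold VO2 = VO2max * 79%
= 62.89 * 0.79
= 49.68 mL/kg/min

49.68 mL/kg/min


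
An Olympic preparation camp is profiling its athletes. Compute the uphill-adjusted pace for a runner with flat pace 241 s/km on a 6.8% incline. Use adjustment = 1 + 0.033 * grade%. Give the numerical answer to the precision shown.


Adjustment factor = 1 + 0.033 * 6.8 = 1.2244
Grade-adjusted pace = 241 * 1.2244 = 295.08 s/km

295.08 s/km


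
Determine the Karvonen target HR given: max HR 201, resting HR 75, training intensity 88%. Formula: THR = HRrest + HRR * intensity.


HRR = HRmax - HRrest = 201 - 75 = 126
THR = 75 + 126 * 0.88
= 185.88 bpm

185.88 bpm


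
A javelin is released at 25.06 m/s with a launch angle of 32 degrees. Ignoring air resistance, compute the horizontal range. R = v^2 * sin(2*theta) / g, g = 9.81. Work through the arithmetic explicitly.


Launch speed squared = 628.0036
sin(2 * 32 deg) = 0.898794
Range = 628.0036 * 0.898794 / 9.81
= 57.538 m

57.538 m


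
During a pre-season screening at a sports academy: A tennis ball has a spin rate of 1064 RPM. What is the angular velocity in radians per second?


Convert RPM to rad/s: multiply by 2*pi and divide by 60
omega = 1064 * 2 * pi / 60
= 111.422 rad/s

111.422 rad/s


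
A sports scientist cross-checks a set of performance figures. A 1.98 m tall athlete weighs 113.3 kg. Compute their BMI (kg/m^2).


height^2 = 3.9204 m^2
BMI = 113.3 / 3.9204 = 28.9 kg/m^2

28.9 kg/m^2


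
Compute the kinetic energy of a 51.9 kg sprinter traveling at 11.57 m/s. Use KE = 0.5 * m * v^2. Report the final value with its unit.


Velocity squared = 133.8649
KE = 0.5 * 51.9 * 133.8649 = 3473.79 J

3473.79 J


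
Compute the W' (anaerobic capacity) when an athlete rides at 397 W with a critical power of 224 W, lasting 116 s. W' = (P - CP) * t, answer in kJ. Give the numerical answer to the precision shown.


Above-CP power = 173 W
Duration = 116 s
W' = 173 * 116 = 20068 J
Convert: 20068 / 1000 = 20.068 kJ

20.068 kJ


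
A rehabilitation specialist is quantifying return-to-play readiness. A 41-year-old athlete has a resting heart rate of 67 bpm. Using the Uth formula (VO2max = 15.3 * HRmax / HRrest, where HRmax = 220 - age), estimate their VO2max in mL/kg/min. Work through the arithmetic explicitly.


HRmax = 220 - 41 = 179 bpm
Ratio = HRmax / HRrest = 179 / 67 = 2.6716
VO2max = 15.3 * 2.6716 = 40.88 mL/kg/min

40.88 mL/kg/min


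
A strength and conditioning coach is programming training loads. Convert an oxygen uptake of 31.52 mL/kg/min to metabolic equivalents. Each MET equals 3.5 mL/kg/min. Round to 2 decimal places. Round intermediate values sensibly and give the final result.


One MET = 3.5 mL/kg/min
Number of METs = 31.52 / 3.5
= 9.01 METs

9.01 METs


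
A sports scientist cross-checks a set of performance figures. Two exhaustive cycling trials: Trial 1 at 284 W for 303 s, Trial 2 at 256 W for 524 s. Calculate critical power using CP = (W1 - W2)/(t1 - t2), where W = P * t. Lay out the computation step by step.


W1 = 284 * 303 = 86052 J
W2 = 256 * 524 = 134144 J
CP = (86052 - 134144) / (303 - 524)
= -48092 / -221
= 217.61 W

217.61 W


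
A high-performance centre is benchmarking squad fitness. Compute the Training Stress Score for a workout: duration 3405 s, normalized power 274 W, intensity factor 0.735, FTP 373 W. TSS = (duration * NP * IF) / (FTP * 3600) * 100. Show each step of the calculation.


Product = 3405 * 274 * 0.735 = 685732.95
Base = 373 * 3600 = 1342800
TSS = 685732.95 / 1342800 * 100 = 51.07

51.07 TSS


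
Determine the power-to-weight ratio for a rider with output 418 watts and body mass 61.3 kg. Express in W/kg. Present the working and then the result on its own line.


P/W = 418 / 61.3 = 6.819 W/kg

6.819 W/kg


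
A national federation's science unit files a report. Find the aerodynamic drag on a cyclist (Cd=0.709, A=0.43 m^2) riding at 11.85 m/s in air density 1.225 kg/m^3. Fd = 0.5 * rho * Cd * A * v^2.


Fd = 0.5 * 1.225 * 0.709 * 0.43 * 11.85^2
= 0.5 * 1.225 * 0.709 * 0.43 * 140.4225
= 26.221 N

26.221 N


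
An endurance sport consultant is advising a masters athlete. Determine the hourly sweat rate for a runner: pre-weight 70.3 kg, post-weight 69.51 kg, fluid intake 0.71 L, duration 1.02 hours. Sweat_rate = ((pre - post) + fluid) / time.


Mass lost = 70.3 - 69.51 = 0.79 kg
Add fluid consumed: 0.79 + 0.71 = 1.5 L total sweat
Sweat rate = 1.5 / 1.02 = 1.471 L/h

1.471 L/h


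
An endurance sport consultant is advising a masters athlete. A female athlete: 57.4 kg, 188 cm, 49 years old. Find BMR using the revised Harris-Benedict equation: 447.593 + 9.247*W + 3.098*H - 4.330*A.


Intercept = 447.593
Weight contribution = 9.247 * 57.4 = 530.7778
Height contribution = 3.098 * 188 = 582.424
Age contribution = 4.33 * 49 = 212.17
BMR = 447.593 + 530.7778 + 582.424 - 212.17
= 1348.62 kcal/day

1348.62 kcal/day


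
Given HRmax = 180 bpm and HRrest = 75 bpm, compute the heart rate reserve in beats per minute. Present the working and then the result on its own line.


Heart rate reserve = maximum HR minus resting HR
HRR = 180 - 75 = 105 bpm

105 bpm


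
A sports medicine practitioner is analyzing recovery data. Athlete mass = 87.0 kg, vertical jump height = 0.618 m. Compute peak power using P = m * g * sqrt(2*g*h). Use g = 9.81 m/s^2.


sqrt(2 * 9.81 * 0.618) = sqrt(12.12516) = 3.48212 m/s
P = 87.0 * 9.81 * 3.48212
= 2971.88 W

2971.88 W


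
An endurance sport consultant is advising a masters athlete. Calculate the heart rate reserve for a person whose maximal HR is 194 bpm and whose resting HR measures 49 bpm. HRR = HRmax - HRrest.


HRmax = 194 bpm
HRrest = 49 bpm
HRR = 194 - 49 = 145 bpm

145 bpm


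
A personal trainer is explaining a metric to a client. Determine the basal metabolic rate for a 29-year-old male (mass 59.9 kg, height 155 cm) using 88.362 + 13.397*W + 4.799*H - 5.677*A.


BMR = 88.362 + 13.397*59.9 + 4.799*155 - 5.677*29
= 1470.05 kcal/day

1470.05 kcal/day


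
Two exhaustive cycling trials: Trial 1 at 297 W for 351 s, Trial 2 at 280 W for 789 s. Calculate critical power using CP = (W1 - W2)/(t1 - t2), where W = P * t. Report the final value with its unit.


W1 = 297 * 351 = 104247 J
W2 = 280 * 789 = 220920 J
CP = (104247 - 220920) / (351 - 789)
= -116673 / -438
= 266.38 W

266.38 W


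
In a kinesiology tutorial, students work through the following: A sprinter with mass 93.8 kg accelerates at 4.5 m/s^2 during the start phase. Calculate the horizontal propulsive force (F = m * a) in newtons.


F = m * a
= 93.8 * 4.5
= 422.1 N

422.1 N


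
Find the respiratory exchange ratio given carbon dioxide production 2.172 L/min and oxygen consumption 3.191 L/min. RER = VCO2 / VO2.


VCO2 = 2.172 L/min
VO2 = 3.191 L/min
RER = 2.172 / 3.191 = 0.6807

0.6807


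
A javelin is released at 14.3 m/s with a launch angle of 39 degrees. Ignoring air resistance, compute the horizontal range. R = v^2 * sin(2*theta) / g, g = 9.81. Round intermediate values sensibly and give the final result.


Launch speed squared = 204.49
sin(2 * 39 deg) = 0.978148
Range = 204.49 * 0.978148 / 9.81
= 20.39 m

20.39 m


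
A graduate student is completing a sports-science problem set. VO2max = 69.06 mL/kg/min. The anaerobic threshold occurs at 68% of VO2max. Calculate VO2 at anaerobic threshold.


AT fraction = 68 / 100 = 0.68
AT VO2 = 69.06 * 0.68
= 46.96 mL/kg/min

46.96 mL/kg/min


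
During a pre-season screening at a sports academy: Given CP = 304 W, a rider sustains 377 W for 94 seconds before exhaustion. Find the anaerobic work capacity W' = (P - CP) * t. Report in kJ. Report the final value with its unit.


Excess power = 377 - 304 = 73 W
Work above CP = 73 * 94 = 6862 J
W' = 6.862 kJ

6.862 kJ


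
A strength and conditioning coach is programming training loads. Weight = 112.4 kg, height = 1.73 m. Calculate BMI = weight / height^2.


height^2 = 1.73^2 = 2.9929
BMI = 112.4 / 2.9929 = 37.56 kg/m^2

37.56 kg/m^2


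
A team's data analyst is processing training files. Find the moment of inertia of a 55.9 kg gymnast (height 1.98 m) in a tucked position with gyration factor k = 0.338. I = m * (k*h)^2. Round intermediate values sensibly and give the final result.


Radius of gyration = 0.338 * 1.98 = 0.66924 m
I = 55.9 * 0.66924^2
= 55.9 * 0.447882
= 25.037 kg*m^2

25.037 kg*m^2


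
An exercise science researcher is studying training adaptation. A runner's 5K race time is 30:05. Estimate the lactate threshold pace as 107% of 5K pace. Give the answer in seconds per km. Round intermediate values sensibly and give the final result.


Total race time = 30*60 + 5 = 1805 seconds
5K pace = 1805 / 5 = 361.0 sec/km
LT pace = 361.0 * 1.07 = 386.27 sec/km

386.27 s/km


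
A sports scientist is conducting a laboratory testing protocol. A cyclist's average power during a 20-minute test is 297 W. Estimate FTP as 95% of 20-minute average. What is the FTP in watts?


FTP = 20-min power * 0.95
= 297 * 0.95
= 282.15 W

282.15 W


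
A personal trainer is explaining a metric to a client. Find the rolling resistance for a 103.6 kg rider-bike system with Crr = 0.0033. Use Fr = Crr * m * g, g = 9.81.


m * g = 103.6 * 9.81 = 1016.316 N
Fr = 0.0033 * 1016.316 = 3.354 N

3.354 N


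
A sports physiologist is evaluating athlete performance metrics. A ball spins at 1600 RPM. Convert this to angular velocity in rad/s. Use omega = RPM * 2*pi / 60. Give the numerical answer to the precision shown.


omega = 1600 * 2 * pi / 60
= 1600 * 6.28318531 / 60
= 10053.096 / 60
= 167.552 rad/s

167.552 rad/s


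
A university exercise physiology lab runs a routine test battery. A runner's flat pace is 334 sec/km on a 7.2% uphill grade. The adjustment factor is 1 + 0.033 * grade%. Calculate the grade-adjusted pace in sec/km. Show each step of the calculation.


Factor = 1 + 0.033 * 7.2 = 1.2376
Adjusted pace = 334 * 1.2376
= 413.36 sec/km

413.36 s/km


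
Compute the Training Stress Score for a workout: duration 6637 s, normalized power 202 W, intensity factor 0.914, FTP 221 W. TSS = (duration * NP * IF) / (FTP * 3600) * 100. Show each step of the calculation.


Product = 6637 * 202 * 0.914 = 1225376.036
Base = 221 * 3600 = 795600
TSS = 1225376.036 / 795600 * 100 = 154.02

154.02 TSS


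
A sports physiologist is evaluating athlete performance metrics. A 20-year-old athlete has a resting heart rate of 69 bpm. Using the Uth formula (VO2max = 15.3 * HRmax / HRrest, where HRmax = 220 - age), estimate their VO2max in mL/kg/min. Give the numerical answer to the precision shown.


HRmax = 220 - 20 = 200 bpm
Ratio = HRmax / HRrest = 200 / 69 = 2.8986
VO2max = 15.3 * 2.8986 = 44.35 mL/kg/min

44.35 mL/kg/min


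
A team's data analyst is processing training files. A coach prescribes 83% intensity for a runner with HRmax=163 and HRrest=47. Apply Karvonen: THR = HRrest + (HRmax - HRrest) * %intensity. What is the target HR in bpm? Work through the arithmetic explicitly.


Heart rate reserve = 163 - 47 = 116
Intensity fraction = 83 / 100 = 0.83
THR = 47 + 116 * 0.83 = 143.28 bpm

143.28 bpm


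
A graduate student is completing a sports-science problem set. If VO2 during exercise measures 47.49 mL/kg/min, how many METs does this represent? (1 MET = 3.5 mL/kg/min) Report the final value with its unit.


METs = VO2 / 3.5 = 47.49 / 3.5 = 13.57

13.57 METs


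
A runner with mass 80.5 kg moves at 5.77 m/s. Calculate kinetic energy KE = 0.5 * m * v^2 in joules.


v^2 = 5.77^2 = 33.2929
KE = 0.5 * 80.5 * 33.2929
= 1340.04 J

1340.04 J


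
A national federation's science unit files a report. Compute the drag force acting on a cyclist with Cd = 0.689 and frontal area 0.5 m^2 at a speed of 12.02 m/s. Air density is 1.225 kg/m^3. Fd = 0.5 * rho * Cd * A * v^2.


Step 1: v^2 = 144.4804
Step 2: Fd = 0.5 * 1.225 * 0.689 * 0.5 * 144.4804
= 30.486 N

30.486 N


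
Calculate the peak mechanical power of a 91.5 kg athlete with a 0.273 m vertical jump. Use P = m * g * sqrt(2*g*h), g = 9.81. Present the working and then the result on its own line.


First, sqrt(2gh) = sqrt(2 * 9.81 * 0.273)
= sqrt(5.35626) = 2.31436 m/s
Power = 91.5 * 9.81 * 2.31436 = 2077.4 W

2077.4 W


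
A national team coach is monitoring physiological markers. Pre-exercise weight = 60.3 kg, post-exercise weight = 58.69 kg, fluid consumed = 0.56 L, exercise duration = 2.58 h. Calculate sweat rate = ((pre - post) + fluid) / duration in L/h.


Weight loss = 60.3 - 58.69 = 1.61 kg (approx L)
Total sweat = 1.61 + 0.56 = 2.17 L
Sweat rate = 2.17 / 2.58 = 0.841 L/h

0.841 L/h


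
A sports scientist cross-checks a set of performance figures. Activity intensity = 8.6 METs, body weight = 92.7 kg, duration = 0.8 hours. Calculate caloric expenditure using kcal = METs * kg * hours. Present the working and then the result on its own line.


kcal = 8.6 * 92.7 * 0.8
= 797.22 * 0.8
= 637.78 kcal

637.78 kcal


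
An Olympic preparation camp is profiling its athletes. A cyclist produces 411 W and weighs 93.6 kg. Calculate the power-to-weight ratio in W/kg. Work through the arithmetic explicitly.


P/W = power / mass
= 411 / 93.6
= 4.391 W/kg

4.391 W/kg


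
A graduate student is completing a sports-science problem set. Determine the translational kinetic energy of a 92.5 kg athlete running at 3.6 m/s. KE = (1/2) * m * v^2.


KE = 0.5 * m * v^2
= 0.5 * 92.5 * 3.6^2
= 0.5 * 92.5 * 12.96
= 599.4 J

599.4 J


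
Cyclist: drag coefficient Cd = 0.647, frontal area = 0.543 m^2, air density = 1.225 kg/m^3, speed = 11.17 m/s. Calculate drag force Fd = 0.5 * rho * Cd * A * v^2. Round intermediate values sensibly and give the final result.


v^2 = 11.17^2 = 124.7689
Fd = 0.5 * 1.225 * 0.647 * 0.543 * 124.7689
= 26.848 N

26.848 N


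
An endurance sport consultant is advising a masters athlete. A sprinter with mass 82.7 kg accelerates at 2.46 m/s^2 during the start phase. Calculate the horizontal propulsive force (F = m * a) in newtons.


F = m * a
= 82.7 * 2.46
= 203.44 N

203.44 N


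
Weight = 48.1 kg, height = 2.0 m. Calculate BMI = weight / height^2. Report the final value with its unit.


height^2 = 2.0^2 = 4.0
BMI = 48.1 / 4.0 = 12.03 kg/m^2

12.03 kg/m^2


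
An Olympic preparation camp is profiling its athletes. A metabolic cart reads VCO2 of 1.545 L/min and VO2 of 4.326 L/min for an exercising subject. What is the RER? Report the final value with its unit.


RER = VCO2 / VO2 = 1.545 / 4.326 = 0.3571

0.3571


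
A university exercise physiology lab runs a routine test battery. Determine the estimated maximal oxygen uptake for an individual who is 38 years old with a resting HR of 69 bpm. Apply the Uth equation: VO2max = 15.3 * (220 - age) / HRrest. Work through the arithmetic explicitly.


HRmax = 220 - 38 = 182
VO2max = 15.3 * (182 / 69)
= 15.3 * 2.6377
= 40.36 mL/kg/min

40.36 mL/kg/min


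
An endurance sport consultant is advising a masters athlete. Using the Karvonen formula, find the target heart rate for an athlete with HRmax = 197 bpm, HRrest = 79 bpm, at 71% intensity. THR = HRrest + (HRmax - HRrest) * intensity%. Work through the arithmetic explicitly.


HRR = 197 - 79 = 118
THR = 79 + 118 * 0.71
= 79 + 83.78
= 162.78 bpm

162.78 bpm


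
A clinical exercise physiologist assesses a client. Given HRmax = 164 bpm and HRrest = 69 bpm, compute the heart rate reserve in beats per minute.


Heart rate reserve = maximum HR minus resting HR
HRR = 164 - 69 = 95 bpm

95 bpm


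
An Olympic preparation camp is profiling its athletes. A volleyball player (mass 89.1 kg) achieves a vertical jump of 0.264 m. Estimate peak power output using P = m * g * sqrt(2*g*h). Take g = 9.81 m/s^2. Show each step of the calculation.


2 * g * h = 2 * 9.81 * 0.264 = 5.17968
sqrt(5.17968) = 2.275891 m/s
P = 89.1 * 9.81 * 2.275891 = 1989.29 W

1989.29 W


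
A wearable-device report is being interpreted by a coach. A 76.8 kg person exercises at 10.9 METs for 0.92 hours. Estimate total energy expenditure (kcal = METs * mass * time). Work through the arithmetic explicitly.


Energy = METs * mass(kg) * time(h)
= 10.9 * 76.8 * 0.92
= 770.15 kcal

770.15 kcal


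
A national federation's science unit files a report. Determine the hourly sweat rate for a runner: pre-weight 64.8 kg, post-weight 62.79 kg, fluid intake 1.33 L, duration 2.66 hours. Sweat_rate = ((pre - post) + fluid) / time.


Mass lost = 64.8 - 62.79 = 2.01 kg
Add fluid consumed: 2.01 + 1.33 = 3.34 L total sweat
Sweat rate = 3.34 / 2.66 = 1.256 L/h

1.256 L/h


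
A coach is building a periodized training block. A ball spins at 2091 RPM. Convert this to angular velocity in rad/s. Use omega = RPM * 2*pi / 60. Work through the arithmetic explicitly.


omega = 2091 * 2 * pi / 60
= 2091 * 6.28318531 / 60
= 13138.14 / 60
= 218.969 rad/s

218.969 rad/s


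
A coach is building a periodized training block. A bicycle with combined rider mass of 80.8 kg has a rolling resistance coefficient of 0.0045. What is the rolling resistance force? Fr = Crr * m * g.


Fr = 0.0045 * 80.8 * 9.81
= 0.3636 * 9.81
= 3.567 N

3.567 N


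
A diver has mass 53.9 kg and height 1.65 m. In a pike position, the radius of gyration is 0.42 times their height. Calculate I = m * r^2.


r = 0.42 * 1.65 = 0.693 m
I = m * r^2 = 53.9 * 0.480249 = 25.885 kg*m^2

25.885 kg*m^2


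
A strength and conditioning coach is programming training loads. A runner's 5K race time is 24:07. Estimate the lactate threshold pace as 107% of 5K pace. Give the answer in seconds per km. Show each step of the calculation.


Total race time = 24*60 + 7 = 1447 seconds
5K pace = 1447 / 5 = 289.4 sec/km
LT pace = 289.4 * 1.07 = 309.66 sec/km

309.66 s/km


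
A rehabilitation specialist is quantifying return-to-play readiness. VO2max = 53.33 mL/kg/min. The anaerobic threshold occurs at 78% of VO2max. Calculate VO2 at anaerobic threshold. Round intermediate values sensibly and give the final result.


AT fraction = 78 / 100 = 0.78
AT VO2 = 53.33 * 0.78
= 41.6 mL/kg/min

41.6 mL/kg/min


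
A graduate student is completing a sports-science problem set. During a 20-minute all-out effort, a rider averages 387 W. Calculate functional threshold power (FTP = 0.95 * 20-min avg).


FTP = 0.95 * 387
= 367.65 W

367.65 W


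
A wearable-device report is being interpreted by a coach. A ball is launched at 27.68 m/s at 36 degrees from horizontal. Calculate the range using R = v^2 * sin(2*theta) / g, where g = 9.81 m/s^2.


sin(2 * 36) = sin(72) = 0.951057
v^2 = 27.68^2 = 766.1824
R = 766.1824 * 0.951057 / 9.81
= 74.28 m

74.28 m


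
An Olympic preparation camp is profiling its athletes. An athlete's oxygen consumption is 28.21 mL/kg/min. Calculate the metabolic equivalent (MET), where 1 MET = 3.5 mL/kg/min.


MET = VO2 / 3.5
= 28.21 / 3.5
= 8.06 METs

8.06 METs


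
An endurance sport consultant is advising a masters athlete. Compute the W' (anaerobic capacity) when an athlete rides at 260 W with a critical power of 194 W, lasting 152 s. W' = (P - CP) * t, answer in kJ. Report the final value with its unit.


Above-CP power = 66 W
Duration = 152 s
W' = 66 * 152 = 10032 J
Convert: 10032 / 1000 = 10.032 kJ

10.032 kJ


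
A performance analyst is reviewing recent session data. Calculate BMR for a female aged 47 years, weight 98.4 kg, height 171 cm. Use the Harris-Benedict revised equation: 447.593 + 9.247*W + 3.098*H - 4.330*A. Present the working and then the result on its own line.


Substituting values:
W term = 9.247 * 98.4 = 909.9048
H term = 3.098 * 171 = 529.758
A term = 4.330 * 47 = 203.51
BMR = 1683.75 kcal/day

1683.75 kcal/day


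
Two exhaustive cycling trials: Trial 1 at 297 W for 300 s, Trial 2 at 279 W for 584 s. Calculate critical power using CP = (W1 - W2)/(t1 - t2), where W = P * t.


W1 = 297 * 300 = 89100 J
W2 = 279 * 584 = 162936 J
CP = (89100 - 162936) / (300 - 584)
= -73836 / -284
= 259.99 W

259.99 W


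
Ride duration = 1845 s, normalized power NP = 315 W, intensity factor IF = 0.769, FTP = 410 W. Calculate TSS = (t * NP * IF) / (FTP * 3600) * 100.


Numerator = 1845 * 315 * 0.769 = 446923.575
Denominator = 410 * 3600 = 1476000
TSS = 446923.575 / 1476000 * 100
= 30.28

30.28 TSS


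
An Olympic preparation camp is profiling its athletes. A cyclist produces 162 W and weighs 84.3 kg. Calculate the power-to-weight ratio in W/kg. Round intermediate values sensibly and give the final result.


P/W = power / mass
= 162 / 84.3
= 1.922 W/kg

1.922 W/kg


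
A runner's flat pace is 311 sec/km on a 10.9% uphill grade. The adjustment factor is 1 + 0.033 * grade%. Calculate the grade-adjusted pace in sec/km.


Factor = 1 + 0.033 * 10.9 = 1.3597
Adjusted pace = 311 * 1.3597
= 422.87 sec/km

422.87 s/km


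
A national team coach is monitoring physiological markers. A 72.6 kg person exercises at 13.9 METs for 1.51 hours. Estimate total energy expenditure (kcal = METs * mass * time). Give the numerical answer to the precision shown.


Energy = METs * mass(kg) * time(h)
= 13.9 * 72.6 * 1.51
= 1523.8 kcal

1523.8 kcal


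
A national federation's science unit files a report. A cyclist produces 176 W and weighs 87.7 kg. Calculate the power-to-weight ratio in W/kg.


P/W = power / mass
= 176 / 87.7
= 2.007 W/kg

2.007 W/kg


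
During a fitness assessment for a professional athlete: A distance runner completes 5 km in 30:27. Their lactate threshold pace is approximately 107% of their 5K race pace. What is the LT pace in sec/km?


Convert to seconds: 30 min 27 s = 1827 s
Pace per km = 1827 / 5 = 365.4 s/km
LT pace = 365.4 * 1.07 = 390.98 s/km

390.98 s/km


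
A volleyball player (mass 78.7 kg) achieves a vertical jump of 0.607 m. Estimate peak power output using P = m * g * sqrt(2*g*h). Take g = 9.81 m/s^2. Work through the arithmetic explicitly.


2 * g * h = 2 * 9.81 * 0.607 = 11.90934
sqrt(11.90934) = 3.450991 m/s
P = 78.7 * 9.81 * 3.450991 = 2664.33 W

2664.33 W


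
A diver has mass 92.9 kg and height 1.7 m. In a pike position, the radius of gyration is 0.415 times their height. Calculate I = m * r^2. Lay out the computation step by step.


r = 0.415 * 1.7 = 0.7055 m
I = m * r^2 = 92.9 * 0.49773 = 46.239 kg*m^2

46.239 kg*m^2


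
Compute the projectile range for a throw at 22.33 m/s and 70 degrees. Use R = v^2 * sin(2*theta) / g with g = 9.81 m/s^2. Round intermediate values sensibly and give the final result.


Two times the angle = 140 degrees
sin(140) = 0.642788
R = 498.6289 * 0.642788 / 9.81 = 32.672 m

32.672 m


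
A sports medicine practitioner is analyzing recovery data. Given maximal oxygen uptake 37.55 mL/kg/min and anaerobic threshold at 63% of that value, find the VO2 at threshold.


Percentage as decimal = 0.63
VO2 at AT = 37.55 * 0.63 = 23.66 mL/kg/min

23.66 mL/kg/min


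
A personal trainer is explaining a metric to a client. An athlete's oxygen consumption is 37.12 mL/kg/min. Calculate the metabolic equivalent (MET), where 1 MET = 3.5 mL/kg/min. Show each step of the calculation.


MET = VO2 / 3.5
= 37.12 / 3.5
= 10.61 METs

10.61 METs


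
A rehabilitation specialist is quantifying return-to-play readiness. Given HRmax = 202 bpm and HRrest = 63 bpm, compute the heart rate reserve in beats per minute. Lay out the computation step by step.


Heart rate reserve = maximum HR minus resting HR
HRR = 202 - 63 = 139 bpm

139 bpm


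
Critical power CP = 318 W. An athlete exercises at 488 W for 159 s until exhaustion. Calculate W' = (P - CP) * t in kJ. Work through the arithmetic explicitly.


P - CP = 488 - 318 = 170 W
W' = 170 * 159 = 27030 J
= 27030 / 1000 = 27.03 kJ

27.03 kJ


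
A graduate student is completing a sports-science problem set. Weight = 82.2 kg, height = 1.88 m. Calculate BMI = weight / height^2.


height^2 = 1.88^2 = 3.5344
BMI = 82.2 / 3.5344 = 23.26 kg/m^2

23.26 kg/m^2


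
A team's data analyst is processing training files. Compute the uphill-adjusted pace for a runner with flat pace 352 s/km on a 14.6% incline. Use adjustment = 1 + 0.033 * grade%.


Adjustment factor = 1 + 0.033 * 14.6 = 1.4818
Grade-adjusted pace = 352 * 1.4818 = 521.59 s/km

521.59 s/km


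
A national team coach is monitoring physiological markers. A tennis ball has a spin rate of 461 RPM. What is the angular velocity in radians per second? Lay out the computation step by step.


Convert RPM to rad/s: multiply by 2*pi and divide by 60
omega = 461 * 2 * pi / 60
= 48.276 rad/s

48.276 rad/s


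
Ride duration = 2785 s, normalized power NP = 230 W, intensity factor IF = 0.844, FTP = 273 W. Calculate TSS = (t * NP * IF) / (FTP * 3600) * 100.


Numerator = 2785 * 230 * 0.844 = 540624.2
Denominator = 273 * 3600 = 982800
TSS = 540624.2 / 982800 * 100
= 55.01

55.01 TSS


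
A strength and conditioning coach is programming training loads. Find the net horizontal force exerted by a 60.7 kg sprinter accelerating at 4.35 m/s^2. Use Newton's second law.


Newton's second law: F = m * a
F = 60.7 * 4.35 = 264.05 N

264.05 N


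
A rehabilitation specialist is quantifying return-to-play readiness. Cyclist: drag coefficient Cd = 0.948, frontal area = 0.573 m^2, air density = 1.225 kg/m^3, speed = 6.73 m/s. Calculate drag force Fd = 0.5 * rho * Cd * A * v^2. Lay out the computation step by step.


v^2 = 6.73^2 = 45.2929
Fd = 0.5 * 1.225 * 0.948 * 0.573 * 45.2929
= 15.07 N

15.07 N


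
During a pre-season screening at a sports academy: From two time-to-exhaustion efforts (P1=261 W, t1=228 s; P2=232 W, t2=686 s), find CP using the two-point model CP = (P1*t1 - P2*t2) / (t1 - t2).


Work in trial 1 = 59508 J
Work in trial 2 = 159152 J
Delta work = -99644 J
Delta time = -458 s
CP = -99644 / -458 = 217.56 W

217.56 W


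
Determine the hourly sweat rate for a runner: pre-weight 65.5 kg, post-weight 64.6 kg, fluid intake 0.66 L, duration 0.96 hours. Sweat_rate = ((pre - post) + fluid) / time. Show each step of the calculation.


Mass lost = 65.5 - 64.6 = 0.9 kg
Add fluid consumed: 0.9 + 0.66 = 1.56 L total sweat
Sweat rate = 1.56 / 0.96 = 1.625 L/h

1.625 L/h


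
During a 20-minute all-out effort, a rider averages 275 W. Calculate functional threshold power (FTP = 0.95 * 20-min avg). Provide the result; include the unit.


FTP = 0.95 * 275
= 261.25 W

261.25 W
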